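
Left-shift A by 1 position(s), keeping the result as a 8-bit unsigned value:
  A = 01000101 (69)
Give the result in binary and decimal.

Shift left by 1: drop the top 1 bit(s), append 1 zero(s) on the right.
  01000101  ->  discard [0], keep [1000101], append 0
= 10001010

Answer: 10001010 (138)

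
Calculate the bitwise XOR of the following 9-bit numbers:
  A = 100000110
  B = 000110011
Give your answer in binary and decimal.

Apply ^ to each column (1 where bits differ):
  100000110
^ 000110011
-----------
  100110101

Answer: 100110101 (309)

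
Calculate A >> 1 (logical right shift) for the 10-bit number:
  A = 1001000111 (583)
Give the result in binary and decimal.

Logical shift right by 1: drop the bottom 1 bit(s), prepend 1 zero(s) on the left.
  1001000111  ->  keep [100100011], discard [1], prepend 0
= 0100100011

Answer: 0100100011 (291)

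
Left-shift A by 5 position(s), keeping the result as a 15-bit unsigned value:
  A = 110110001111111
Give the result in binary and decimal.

Shift left by 5: drop the top 5 bit(s), append 5 zero(s) on the right.
  110110001111111  ->  discard [11011], keep [0001111111], append 00000
= 000111111100000

Answer: 000111111100000 (4064)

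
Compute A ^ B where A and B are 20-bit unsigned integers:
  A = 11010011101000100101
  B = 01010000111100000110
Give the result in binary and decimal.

Apply ^ to each column (1 where bits differ):
  11010011101000100101
^ 01010000111100000110
----------------------
  10000011010100100011

Answer: 10000011010100100011 (537891)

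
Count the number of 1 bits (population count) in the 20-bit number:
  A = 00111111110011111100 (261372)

00111111110011111100
1-bits at positions (from bit 0 = LSB): 2, 3, 4, 5, 6, 7, 10, 11, 12, 13, 14, 15, 16, 17
Count = 14

Answer: 14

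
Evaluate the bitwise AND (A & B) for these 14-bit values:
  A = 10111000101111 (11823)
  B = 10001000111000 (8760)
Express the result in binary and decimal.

Apply & to each column (1 only where both bits are 1):
  10111000101111
& 10001000111000
----------------
  10001000101000

Answer: 10001000101000 (8744)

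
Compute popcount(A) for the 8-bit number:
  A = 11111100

11111100
1-bits at positions (from bit 0 = LSB): 2, 3, 4, 5, 6, 7
Count = 6

Answer: 6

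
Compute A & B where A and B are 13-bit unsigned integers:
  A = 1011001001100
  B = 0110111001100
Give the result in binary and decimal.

Apply & to each column (1 only where both bits are 1):
  1011001001100
& 0110111001100
---------------
  0010001001100

Answer: 0010001001100 (1100)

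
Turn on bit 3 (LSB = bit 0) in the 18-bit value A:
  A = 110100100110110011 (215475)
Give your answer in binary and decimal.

Mask = 1 << 3 = 000000000000001000
Bit 3 of A is 0, so OR-ing with the mask flips it to 1.
  110100100110110011
| 000000000000001000
--------------------
  110100100110111011

Answer: 110100100110111011 (215483)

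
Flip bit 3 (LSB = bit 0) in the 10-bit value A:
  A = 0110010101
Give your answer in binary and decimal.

Mask = 1 << 3 = 0000001000
Bit 3 of A is 0; XOR with the mask flips it to 1.
  0110010101
^ 0000001000
------------
  0110011101

Answer: 0110011101 (413)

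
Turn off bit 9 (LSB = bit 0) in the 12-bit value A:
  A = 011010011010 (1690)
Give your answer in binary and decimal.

Mask = ~(1 << 9) = 110111111111
Bit 9 of A is 1, so AND-ing with the mask clears it to 0.
  011010011010
& 110111111111
--------------
  010010011010

Answer: 010010011010 (1178)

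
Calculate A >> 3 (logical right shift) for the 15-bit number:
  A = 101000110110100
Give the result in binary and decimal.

Logical shift right by 3: drop the bottom 3 bit(s), prepend 3 zero(s) on the left.
  101000110110100  ->  keep [101000110110], discard [100], prepend 000
= 000101000110110

Answer: 000101000110110 (2614)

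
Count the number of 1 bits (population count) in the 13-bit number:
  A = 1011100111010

1011100111010
1-bits at positions (from bit 0 = LSB): 1, 3, 4, 5, 8, 9, 10, 12
Count = 8

Answer: 8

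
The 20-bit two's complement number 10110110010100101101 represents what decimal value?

MSB is 1, so the value is negative. Find the magnitude:
1. Invert bits:  01001001101011010010
2. Add 1:        01001001101011010011  = 301779
3. Apply sign:   -301779

Answer: -301779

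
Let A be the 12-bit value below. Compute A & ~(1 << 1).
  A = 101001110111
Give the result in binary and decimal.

Mask = ~(1 << 1) = 111111111101
Bit 1 of A is 1, so AND-ing with the mask clears it to 0.
  101001110111
& 111111111101
--------------
  101001110101

Answer: 101001110101 (2677)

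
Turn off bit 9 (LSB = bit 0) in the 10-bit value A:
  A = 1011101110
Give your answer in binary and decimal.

Mask = ~(1 << 9) = 0111111111
Bit 9 of A is 1, so AND-ing with the mask clears it to 0.
  1011101110
& 0111111111
------------
  0011101110

Answer: 0011101110 (238)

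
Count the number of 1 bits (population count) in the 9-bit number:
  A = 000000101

000000101
1-bits at positions (from bit 0 = LSB): 0, 2
Count = 2

Answer: 2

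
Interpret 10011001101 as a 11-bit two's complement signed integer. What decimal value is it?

MSB is 1, so the value is negative. Find the magnitude:
1. Invert bits:  01100110010
2. Add 1:        01100110011  = 819
3. Apply sign:   -819

Answer: -819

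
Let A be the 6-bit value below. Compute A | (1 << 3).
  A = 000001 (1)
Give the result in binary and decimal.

Mask = 1 << 3 = 001000
Bit 3 of A is 0, so OR-ing with the mask flips it to 1.
  000001
| 001000
--------
  001001

Answer: 001001 (9)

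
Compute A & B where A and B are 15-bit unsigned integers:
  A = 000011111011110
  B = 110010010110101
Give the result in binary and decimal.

Apply & to each column (1 only where both bits are 1):
  000011111011110
& 110010010110101
-----------------
  000010010010100

Answer: 000010010010100 (1172)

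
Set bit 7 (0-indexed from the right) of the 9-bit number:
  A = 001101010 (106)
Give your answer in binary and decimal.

Mask = 1 << 7 = 010000000
Bit 7 of A is 0, so OR-ing with the mask flips it to 1.
  001101010
| 010000000
-----------
  011101010

Answer: 011101010 (234)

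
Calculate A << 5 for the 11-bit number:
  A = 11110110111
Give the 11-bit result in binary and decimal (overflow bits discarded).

Shift left by 5: drop the top 5 bit(s), append 5 zero(s) on the right.
  11110110111  ->  discard [11110], keep [110111], append 00000
= 11011100000

Answer: 11011100000 (1760)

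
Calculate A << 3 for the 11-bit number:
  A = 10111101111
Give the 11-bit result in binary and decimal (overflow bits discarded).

Shift left by 3: drop the top 3 bit(s), append 3 zero(s) on the right.
  10111101111  ->  discard [101], keep [11101111], append 000
= 11101111000

Answer: 11101111000 (1912)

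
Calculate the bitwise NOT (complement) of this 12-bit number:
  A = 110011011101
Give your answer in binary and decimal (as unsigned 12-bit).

Flip each bit (0->1, 1->0):
  110011011101
  001100100010

Answer: 001100100010 (802)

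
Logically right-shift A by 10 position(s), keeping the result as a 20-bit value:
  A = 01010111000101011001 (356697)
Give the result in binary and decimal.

Logical shift right by 10: drop the bottom 10 bit(s), prepend 10 zero(s) on the left.
  01010111000101011001  ->  keep [0101011100], discard [0101011001], prepend 0000000000
= 00000000000101011100

Answer: 00000000000101011100 (348)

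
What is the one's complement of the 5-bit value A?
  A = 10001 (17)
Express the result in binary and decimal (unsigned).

Flip each bit (0->1, 1->0):
  10001
  01110

Answer: 01110 (14)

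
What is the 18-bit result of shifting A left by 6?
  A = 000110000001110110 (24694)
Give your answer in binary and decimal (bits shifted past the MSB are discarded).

Shift left by 6: drop the top 6 bit(s), append 6 zero(s) on the right.
  000110000001110110  ->  discard [000110], keep [000001110110], append 000000
= 000001110110000000

Answer: 000001110110000000 (7552)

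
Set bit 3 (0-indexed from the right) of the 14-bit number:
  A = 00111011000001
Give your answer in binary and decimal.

Mask = 1 << 3 = 00000000001000
Bit 3 of A is 0, so OR-ing with the mask flips it to 1.
  00111011000001
| 00000000001000
----------------
  00111011001001

Answer: 00111011001001 (3785)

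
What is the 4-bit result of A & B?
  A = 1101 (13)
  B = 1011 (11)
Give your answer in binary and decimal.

Apply & to each column (1 only where both bits are 1):
  1101
& 1011
------
  1001

Answer: 1001 (9)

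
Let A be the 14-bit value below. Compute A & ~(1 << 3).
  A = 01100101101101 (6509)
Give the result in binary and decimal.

Mask = ~(1 << 3) = 11111111110111
Bit 3 of A is 1, so AND-ing with the mask clears it to 0.
  01100101101101
& 11111111110111
----------------
  01100101100101

Answer: 01100101100101 (6501)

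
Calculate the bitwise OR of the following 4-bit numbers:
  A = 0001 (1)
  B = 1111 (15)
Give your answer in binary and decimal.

Apply | to each column (1 where either bit is 1):
  0001
| 1111
------
  1111

Answer: 1111 (15)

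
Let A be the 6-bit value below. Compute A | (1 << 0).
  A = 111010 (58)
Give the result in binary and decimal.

Mask = 1 << 0 = 000001
Bit 0 of A is 0, so OR-ing with the mask flips it to 1.
  111010
| 000001
--------
  111011

Answer: 111011 (59)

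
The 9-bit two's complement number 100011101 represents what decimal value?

MSB is 1, so the value is negative. Find the magnitude:
1. Invert bits:  011100010
2. Add 1:        011100011  = 227
3. Apply sign:   -227

Answer: -227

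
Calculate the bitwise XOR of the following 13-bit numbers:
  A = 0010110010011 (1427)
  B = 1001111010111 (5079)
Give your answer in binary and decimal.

Apply ^ to each column (1 where bits differ):
  0010110010011
^ 1001111010111
---------------
  1011001000100

Answer: 1011001000100 (5700)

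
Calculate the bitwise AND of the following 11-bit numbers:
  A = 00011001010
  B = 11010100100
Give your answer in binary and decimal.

Apply & to each column (1 only where both bits are 1):
  00011001010
& 11010100100
-------------
  00010000000

Answer: 00010000000 (128)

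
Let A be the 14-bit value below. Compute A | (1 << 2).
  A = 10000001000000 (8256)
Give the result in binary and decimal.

Mask = 1 << 2 = 00000000000100
Bit 2 of A is 0, so OR-ing with the mask flips it to 1.
  10000001000000
| 00000000000100
----------------
  10000001000100

Answer: 10000001000100 (8260)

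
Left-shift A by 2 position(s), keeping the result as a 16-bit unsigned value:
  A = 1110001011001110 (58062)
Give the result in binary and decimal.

Shift left by 2: drop the top 2 bit(s), append 2 zero(s) on the right.
  1110001011001110  ->  discard [11], keep [10001011001110], append 00
= 1000101100111000

Answer: 1000101100111000 (35640)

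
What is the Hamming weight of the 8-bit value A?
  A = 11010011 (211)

11010011
1-bits at positions (from bit 0 = LSB): 0, 1, 4, 6, 7
Count = 5

Answer: 5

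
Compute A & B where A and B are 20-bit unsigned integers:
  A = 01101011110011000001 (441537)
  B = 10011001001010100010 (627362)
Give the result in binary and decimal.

Apply & to each column (1 only where both bits are 1):
  01101011110011000001
& 10011001001010100010
----------------------
  00001001000010000000

Answer: 00001001000010000000 (36992)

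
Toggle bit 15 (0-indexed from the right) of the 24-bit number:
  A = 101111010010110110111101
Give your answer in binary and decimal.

Mask = 1 << 15 = 000000001000000000000000
Bit 15 of A is 0; XOR with the mask flips it to 1.
  101111010010110110111101
^ 000000001000000000000000
--------------------------
  101111011010110110111101

Answer: 101111011010110110111101 (12430781)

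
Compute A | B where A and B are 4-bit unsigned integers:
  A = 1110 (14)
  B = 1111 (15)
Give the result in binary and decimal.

Apply | to each column (1 where either bit is 1):
  1110
| 1111
------
  1111

Answer: 1111 (15)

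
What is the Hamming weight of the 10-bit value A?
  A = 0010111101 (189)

0010111101
1-bits at positions (from bit 0 = LSB): 0, 2, 3, 4, 5, 7
Count = 6

Answer: 6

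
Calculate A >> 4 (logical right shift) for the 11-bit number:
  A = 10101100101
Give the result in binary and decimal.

Logical shift right by 4: drop the bottom 4 bit(s), prepend 4 zero(s) on the left.
  10101100101  ->  keep [1010110], discard [0101], prepend 0000
= 00001010110

Answer: 00001010110 (86)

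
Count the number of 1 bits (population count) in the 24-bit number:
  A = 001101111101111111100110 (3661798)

001101111101111111100110
1-bits at positions (from bit 0 = LSB): 1, 2, 5, 6, 7, 8, 9, 10, 11, 12, 14, 15, 16, 17, 18, 20, 21
Count = 17

Answer: 17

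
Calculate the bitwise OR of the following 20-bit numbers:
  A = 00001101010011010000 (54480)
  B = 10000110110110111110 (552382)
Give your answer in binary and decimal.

Apply | to each column (1 where either bit is 1):
  00001101010011010000
| 10000110110110111110
----------------------
  10001111110111111110

Answer: 10001111110111111110 (589310)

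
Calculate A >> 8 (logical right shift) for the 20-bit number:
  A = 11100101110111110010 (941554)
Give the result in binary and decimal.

Logical shift right by 8: drop the bottom 8 bit(s), prepend 8 zero(s) on the left.
  11100101110111110010  ->  keep [111001011101], discard [11110010], prepend 00000000
= 00000000111001011101

Answer: 00000000111001011101 (3677)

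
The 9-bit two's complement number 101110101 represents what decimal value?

MSB is 1, so the value is negative. Find the magnitude:
1. Invert bits:  010001010
2. Add 1:        010001011  = 139
3. Apply sign:   -139

Answer: -139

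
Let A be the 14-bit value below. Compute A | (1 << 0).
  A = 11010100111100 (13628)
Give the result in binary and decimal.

Mask = 1 << 0 = 00000000000001
Bit 0 of A is 0, so OR-ing with the mask flips it to 1.
  11010100111100
| 00000000000001
----------------
  11010100111101

Answer: 11010100111101 (13629)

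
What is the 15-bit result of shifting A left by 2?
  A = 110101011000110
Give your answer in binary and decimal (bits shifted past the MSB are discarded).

Shift left by 2: drop the top 2 bit(s), append 2 zero(s) on the right.
  110101011000110  ->  discard [11], keep [0101011000110], append 00
= 010101100011000

Answer: 010101100011000 (11032)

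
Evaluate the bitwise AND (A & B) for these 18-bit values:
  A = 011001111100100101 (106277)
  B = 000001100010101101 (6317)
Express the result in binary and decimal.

Apply & to each column (1 only where both bits are 1):
  011001111100100101
& 000001100010101101
--------------------
  000001100000100101

Answer: 000001100000100101 (6181)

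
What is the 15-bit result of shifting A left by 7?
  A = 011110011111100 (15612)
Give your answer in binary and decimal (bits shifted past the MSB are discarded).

Shift left by 7: drop the top 7 bit(s), append 7 zero(s) on the right.
  011110011111100  ->  discard [0111100], keep [11111100], append 0000000
= 111111000000000

Answer: 111111000000000 (32256)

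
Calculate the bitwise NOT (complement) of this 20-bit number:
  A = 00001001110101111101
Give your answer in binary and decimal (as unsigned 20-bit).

Flip each bit (0->1, 1->0):
  00001001110101111101
  11110110001010000010

Answer: 11110110001010000010 (1008258)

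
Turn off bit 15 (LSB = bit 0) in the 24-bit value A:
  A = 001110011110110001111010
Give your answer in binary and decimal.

Mask = ~(1 << 15) = 111111110111111111111111
Bit 15 of A is 1, so AND-ing with the mask clears it to 0.
  001110011110110001111010
& 111111110111111111111111
--------------------------
  001110010110110001111010

Answer: 001110010110110001111010 (3763322)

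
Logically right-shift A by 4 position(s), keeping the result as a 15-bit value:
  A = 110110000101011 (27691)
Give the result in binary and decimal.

Logical shift right by 4: drop the bottom 4 bit(s), prepend 4 zero(s) on the left.
  110110000101011  ->  keep [11011000010], discard [1011], prepend 0000
= 000011011000010

Answer: 000011011000010 (1730)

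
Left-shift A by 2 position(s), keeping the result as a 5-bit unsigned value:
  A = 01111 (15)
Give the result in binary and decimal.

Shift left by 2: drop the top 2 bit(s), append 2 zero(s) on the right.
  01111  ->  discard [01], keep [111], append 00
= 11100

Answer: 11100 (28)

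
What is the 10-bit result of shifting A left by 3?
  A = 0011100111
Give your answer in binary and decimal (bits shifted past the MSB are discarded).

Shift left by 3: drop the top 3 bit(s), append 3 zero(s) on the right.
  0011100111  ->  discard [001], keep [1100111], append 000
= 1100111000

Answer: 1100111000 (824)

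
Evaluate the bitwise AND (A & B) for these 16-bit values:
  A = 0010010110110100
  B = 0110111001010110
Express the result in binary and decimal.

Apply & to each column (1 only where both bits are 1):
  0010010110110100
& 0110111001010110
------------------
  0010010000010100

Answer: 0010010000010100 (9236)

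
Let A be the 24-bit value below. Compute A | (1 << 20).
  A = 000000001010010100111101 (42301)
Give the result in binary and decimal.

Mask = 1 << 20 = 000100000000000000000000
Bit 20 of A is 0, so OR-ing with the mask flips it to 1.
  000000001010010100111101
| 000100000000000000000000
--------------------------
  000100001010010100111101

Answer: 000100001010010100111101 (1090877)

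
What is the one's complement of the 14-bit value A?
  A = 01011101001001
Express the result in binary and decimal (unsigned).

Flip each bit (0->1, 1->0):
  01011101001001
  10100010110110

Answer: 10100010110110 (10422)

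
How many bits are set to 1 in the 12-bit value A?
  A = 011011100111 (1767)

011011100111
1-bits at positions (from bit 0 = LSB): 0, 1, 2, 5, 6, 7, 9, 10
Count = 8

Answer: 8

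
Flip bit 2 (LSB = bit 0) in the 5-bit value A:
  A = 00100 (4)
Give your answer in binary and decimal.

Mask = 1 << 2 = 00100
Bit 2 of A is 1; XOR with the mask flips it to 0.
  00100
^ 00100
-------
  00000

Answer: 00000 (0)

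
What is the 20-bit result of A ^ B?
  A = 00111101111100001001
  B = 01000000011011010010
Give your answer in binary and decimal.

Apply ^ to each column (1 where bits differ):
  00111101111100001001
^ 01000000011011010010
----------------------
  01111101100111011011

Answer: 01111101100111011011 (514523)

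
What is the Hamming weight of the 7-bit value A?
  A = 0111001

0111001
1-bits at positions (from bit 0 = LSB): 0, 3, 4, 5
Count = 4

Answer: 4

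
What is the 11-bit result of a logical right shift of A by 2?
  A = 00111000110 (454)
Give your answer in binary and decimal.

Logical shift right by 2: drop the bottom 2 bit(s), prepend 2 zero(s) on the left.
  00111000110  ->  keep [001110001], discard [10], prepend 00
= 00001110001

Answer: 00001110001 (113)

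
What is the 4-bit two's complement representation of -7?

1. Binary of +7:  0111
2. Invert bits:     1000
3. Add 1:           1001

Answer: 1001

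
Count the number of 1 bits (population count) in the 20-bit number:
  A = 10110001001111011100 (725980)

10110001001111011100
1-bits at positions (from bit 0 = LSB): 2, 3, 4, 6, 7, 8, 9, 12, 16, 17, 19
Count = 11

Answer: 11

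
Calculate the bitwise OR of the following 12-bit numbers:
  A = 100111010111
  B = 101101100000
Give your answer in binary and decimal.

Apply | to each column (1 where either bit is 1):
  100111010111
| 101101100000
--------------
  101111110111

Answer: 101111110111 (3063)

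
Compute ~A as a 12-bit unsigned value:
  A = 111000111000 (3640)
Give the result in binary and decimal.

Flip each bit (0->1, 1->0):
  111000111000
  000111000111

Answer: 000111000111 (455)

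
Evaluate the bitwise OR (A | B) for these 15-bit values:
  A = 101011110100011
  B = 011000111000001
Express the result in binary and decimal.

Apply | to each column (1 where either bit is 1):
  101011110100011
| 011000111000001
-----------------
  111011111100011

Answer: 111011111100011 (30691)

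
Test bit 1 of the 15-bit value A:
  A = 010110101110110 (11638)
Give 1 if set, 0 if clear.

Bit 1 is the 2nd from the right.
  010110101110110
               ^
That bit is 1.

Answer: 1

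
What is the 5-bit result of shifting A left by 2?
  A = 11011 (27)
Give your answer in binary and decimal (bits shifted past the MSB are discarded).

Shift left by 2: drop the top 2 bit(s), append 2 zero(s) on the right.
  11011  ->  discard [11], keep [011], append 00
= 01100

Answer: 01100 (12)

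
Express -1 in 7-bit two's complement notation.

1. Binary of +1:  0000001
2. Invert bits:     1111110
3. Add 1:           1111111

Answer: 1111111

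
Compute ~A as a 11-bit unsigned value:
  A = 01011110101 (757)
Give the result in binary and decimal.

Flip each bit (0->1, 1->0):
  01011110101
  10100001010

Answer: 10100001010 (1290)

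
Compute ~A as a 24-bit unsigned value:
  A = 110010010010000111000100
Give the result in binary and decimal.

Flip each bit (0->1, 1->0):
  110010010010000111000100
  001101101101111000111011

Answer: 001101101101111000111011 (3595835)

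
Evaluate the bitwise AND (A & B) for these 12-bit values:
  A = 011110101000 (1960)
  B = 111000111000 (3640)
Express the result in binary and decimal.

Apply & to each column (1 only where both bits are 1):
  011110101000
& 111000111000
--------------
  011000101000

Answer: 011000101000 (1576)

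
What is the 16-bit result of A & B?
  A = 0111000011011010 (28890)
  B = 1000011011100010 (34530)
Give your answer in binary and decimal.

Apply & to each column (1 only where both bits are 1):
  0111000011011010
& 1000011011100010
------------------
  0000000011000010

Answer: 0000000011000010 (194)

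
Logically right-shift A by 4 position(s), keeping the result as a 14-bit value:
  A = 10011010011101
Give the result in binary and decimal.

Logical shift right by 4: drop the bottom 4 bit(s), prepend 4 zero(s) on the left.
  10011010011101  ->  keep [1001101001], discard [1101], prepend 0000
= 00001001101001

Answer: 00001001101001 (617)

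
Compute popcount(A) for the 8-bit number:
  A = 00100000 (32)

00100000
1-bits at positions (from bit 0 = LSB): 5
Count = 1

Answer: 1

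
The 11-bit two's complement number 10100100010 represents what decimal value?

MSB is 1, so the value is negative. Find the magnitude:
1. Invert bits:  01011011101
2. Add 1:        01011011110  = 734
3. Apply sign:   -734

Answer: -734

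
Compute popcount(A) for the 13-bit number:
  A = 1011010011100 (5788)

1011010011100
1-bits at positions (from bit 0 = LSB): 2, 3, 4, 7, 9, 10, 12
Count = 7

Answer: 7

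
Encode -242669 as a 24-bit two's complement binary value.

1. Binary of +242669:  000000111011001111101101
2. Invert bits:     111111000100110000010010
3. Add 1:           111111000100110000010011

Answer: 111111000100110000010011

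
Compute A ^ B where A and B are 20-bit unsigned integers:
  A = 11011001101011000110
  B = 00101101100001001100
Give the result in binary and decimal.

Apply ^ to each column (1 where bits differ):
  11011001101011000110
^ 00101101100001001100
----------------------
  11110100001010001010

Answer: 11110100001010001010 (1000074)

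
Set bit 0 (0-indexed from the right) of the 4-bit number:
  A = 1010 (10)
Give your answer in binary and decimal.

Mask = 1 << 0 = 0001
Bit 0 of A is 0, so OR-ing with the mask flips it to 1.
  1010
| 0001
------
  1011

Answer: 1011 (11)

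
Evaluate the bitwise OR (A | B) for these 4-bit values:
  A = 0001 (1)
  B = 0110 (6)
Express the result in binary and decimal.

Apply | to each column (1 where either bit is 1):
  0001
| 0110
------
  0111

Answer: 0111 (7)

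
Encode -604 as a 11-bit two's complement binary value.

1. Binary of +604:  01001011100
2. Invert bits:     10110100011
3. Add 1:           10110100100

Answer: 10110100100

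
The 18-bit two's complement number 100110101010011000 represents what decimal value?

MSB is 1, so the value is negative. Find the magnitude:
1. Invert bits:  011001010101100111
2. Add 1:        011001010101101000  = 103784
3. Apply sign:   -103784

Answer: -103784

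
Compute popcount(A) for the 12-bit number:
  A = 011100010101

011100010101
1-bits at positions (from bit 0 = LSB): 0, 2, 4, 8, 9, 10
Count = 6

Answer: 6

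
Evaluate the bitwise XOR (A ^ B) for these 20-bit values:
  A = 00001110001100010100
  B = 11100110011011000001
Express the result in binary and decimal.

Apply ^ to each column (1 where bits differ):
  00001110001100010100
^ 11100110011011000001
----------------------
  11101000010111010101

Answer: 11101000010111010101 (951765)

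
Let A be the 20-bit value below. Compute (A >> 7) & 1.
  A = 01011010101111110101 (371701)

Bit 7 is the 8th from the right.
  01011010101111110101
              ^
That bit is 1.

Answer: 1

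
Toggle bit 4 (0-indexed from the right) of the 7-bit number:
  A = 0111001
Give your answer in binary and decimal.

Mask = 1 << 4 = 0010000
Bit 4 of A is 1; XOR with the mask flips it to 0.
  0111001
^ 0010000
---------
  0101001

Answer: 0101001 (41)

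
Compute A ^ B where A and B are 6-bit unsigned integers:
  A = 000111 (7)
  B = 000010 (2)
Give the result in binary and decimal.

Apply ^ to each column (1 where bits differ):
  000111
^ 000010
--------
  000101

Answer: 000101 (5)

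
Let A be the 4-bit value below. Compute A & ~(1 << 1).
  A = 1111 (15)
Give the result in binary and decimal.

Mask = ~(1 << 1) = 1101
Bit 1 of A is 1, so AND-ing with the mask clears it to 0.
  1111
& 1101
------
  1101

Answer: 1101 (13)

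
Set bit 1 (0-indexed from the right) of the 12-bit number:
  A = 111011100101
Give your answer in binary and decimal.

Mask = 1 << 1 = 000000000010
Bit 1 of A is 0, so OR-ing with the mask flips it to 1.
  111011100101
| 000000000010
--------------
  111011100111

Answer: 111011100111 (3815)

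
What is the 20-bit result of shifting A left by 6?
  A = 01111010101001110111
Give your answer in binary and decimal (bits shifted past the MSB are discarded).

Shift left by 6: drop the top 6 bit(s), append 6 zero(s) on the right.
  01111010101001110111  ->  discard [011110], keep [10101001110111], append 000000
= 10101001110111000000

Answer: 10101001110111000000 (695744)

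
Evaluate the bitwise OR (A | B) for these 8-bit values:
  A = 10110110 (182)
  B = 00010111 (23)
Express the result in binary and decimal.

Apply | to each column (1 where either bit is 1):
  10110110
| 00010111
----------
  10110111

Answer: 10110111 (183)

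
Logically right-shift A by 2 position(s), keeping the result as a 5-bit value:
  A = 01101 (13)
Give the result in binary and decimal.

Logical shift right by 2: drop the bottom 2 bit(s), prepend 2 zero(s) on the left.
  01101  ->  keep [011], discard [01], prepend 00
= 00011

Answer: 00011 (3)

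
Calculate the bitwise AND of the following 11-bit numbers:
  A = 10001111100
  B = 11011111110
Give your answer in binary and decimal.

Apply & to each column (1 only where both bits are 1):
  10001111100
& 11011111110
-------------
  10001111100

Answer: 10001111100 (1148)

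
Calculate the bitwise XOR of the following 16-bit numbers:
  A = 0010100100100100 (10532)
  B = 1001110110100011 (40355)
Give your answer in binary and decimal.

Apply ^ to each column (1 where bits differ):
  0010100100100100
^ 1001110110100011
------------------
  1011010010000111

Answer: 1011010010000111 (46215)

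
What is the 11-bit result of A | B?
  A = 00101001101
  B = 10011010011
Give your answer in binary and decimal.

Apply | to each column (1 where either bit is 1):
  00101001101
| 10011010011
-------------
  10111011111

Answer: 10111011111 (1503)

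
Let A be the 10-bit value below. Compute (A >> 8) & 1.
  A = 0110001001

Bit 8 is the 9th from the right.
  0110001001
   ^
That bit is 1.

Answer: 1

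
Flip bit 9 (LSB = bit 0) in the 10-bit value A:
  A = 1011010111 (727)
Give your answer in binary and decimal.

Mask = 1 << 9 = 1000000000
Bit 9 of A is 1; XOR with the mask flips it to 0.
  1011010111
^ 1000000000
------------
  0011010111

Answer: 0011010111 (215)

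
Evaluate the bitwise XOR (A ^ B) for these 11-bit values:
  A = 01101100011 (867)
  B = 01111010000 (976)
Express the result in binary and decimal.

Apply ^ to each column (1 where bits differ):
  01101100011
^ 01111010000
-------------
  00010110011

Answer: 00010110011 (179)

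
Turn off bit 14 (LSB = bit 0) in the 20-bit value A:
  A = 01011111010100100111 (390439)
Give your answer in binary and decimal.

Mask = ~(1 << 14) = 11111011111111111111
Bit 14 of A is 1, so AND-ing with the mask clears it to 0.
  01011111010100100111
& 11111011111111111111
----------------------
  01011011010100100111

Answer: 01011011010100100111 (374055)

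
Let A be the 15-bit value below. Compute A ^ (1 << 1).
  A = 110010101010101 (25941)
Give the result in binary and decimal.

Mask = 1 << 1 = 000000000000010
Bit 1 of A is 0; XOR with the mask flips it to 1.
  110010101010101
^ 000000000000010
-----------------
  110010101010111

Answer: 110010101010111 (25943)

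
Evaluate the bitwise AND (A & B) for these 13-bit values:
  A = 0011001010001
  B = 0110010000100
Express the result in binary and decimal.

Apply & to each column (1 only where both bits are 1):
  0011001010001
& 0110010000100
---------------
  0010000000000

Answer: 0010000000000 (1024)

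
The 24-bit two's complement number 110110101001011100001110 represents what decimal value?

MSB is 1, so the value is negative. Find the magnitude:
1. Invert bits:  001001010110100011110001
2. Add 1:        001001010110100011110010  = 2451698
3. Apply sign:   -2451698

Answer: -2451698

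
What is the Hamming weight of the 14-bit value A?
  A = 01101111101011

01101111101011
1-bits at positions (from bit 0 = LSB): 0, 1, 3, 5, 6, 7, 8, 9, 11, 12
Count = 10

Answer: 10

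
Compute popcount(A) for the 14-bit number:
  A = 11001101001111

11001101001111
1-bits at positions (from bit 0 = LSB): 0, 1, 2, 3, 6, 8, 9, 12, 13
Count = 9

Answer: 9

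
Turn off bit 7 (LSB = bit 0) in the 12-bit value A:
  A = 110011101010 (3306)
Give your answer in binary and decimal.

Mask = ~(1 << 7) = 111101111111
Bit 7 of A is 1, so AND-ing with the mask clears it to 0.
  110011101010
& 111101111111
--------------
  110001101010

Answer: 110001101010 (3178)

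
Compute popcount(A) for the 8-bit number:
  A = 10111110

10111110
1-bits at positions (from bit 0 = LSB): 1, 2, 3, 4, 5, 7
Count = 6

Answer: 6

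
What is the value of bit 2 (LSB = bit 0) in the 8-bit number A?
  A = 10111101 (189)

Bit 2 is the 3rd from the right.
  10111101
       ^
That bit is 1.

Answer: 1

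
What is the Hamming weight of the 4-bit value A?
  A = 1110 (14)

1110
1-bits at positions (from bit 0 = LSB): 1, 2, 3
Count = 3

Answer: 3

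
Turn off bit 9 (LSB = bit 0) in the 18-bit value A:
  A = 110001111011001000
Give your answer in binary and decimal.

Mask = ~(1 << 9) = 111111110111111111
Bit 9 of A is 1, so AND-ing with the mask clears it to 0.
  110001111011001000
& 111111110111111111
--------------------
  110001110011001000

Answer: 110001110011001000 (203976)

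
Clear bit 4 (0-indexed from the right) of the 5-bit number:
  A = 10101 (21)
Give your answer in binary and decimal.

Mask = ~(1 << 4) = 01111
Bit 4 of A is 1, so AND-ing with the mask clears it to 0.
  10101
& 01111
-------
  00101

Answer: 00101 (5)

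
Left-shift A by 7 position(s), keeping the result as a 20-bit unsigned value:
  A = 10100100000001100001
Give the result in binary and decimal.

Shift left by 7: drop the top 7 bit(s), append 7 zero(s) on the right.
  10100100000001100001  ->  discard [1010010], keep [0000001100001], append 0000000
= 00000011000010000000

Answer: 00000011000010000000 (12416)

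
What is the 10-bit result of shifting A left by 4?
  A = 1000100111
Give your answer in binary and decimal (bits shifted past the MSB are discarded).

Shift left by 4: drop the top 4 bit(s), append 4 zero(s) on the right.
  1000100111  ->  discard [1000], keep [100111], append 0000
= 1001110000

Answer: 1001110000 (624)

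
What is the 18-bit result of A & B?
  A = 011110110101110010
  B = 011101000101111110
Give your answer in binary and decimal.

Apply & to each column (1 only where both bits are 1):
  011110110101110010
& 011101000101111110
--------------------
  011100000101110010

Answer: 011100000101110010 (115058)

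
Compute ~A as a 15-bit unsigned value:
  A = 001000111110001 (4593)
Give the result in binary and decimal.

Flip each bit (0->1, 1->0):
  001000111110001
  110111000001110

Answer: 110111000001110 (28174)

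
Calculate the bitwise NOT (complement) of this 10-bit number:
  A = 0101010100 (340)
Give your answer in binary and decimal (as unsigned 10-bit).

Flip each bit (0->1, 1->0):
  0101010100
  1010101011

Answer: 1010101011 (683)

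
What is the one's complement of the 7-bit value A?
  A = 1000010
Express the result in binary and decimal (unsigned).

Flip each bit (0->1, 1->0):
  1000010
  0111101

Answer: 0111101 (61)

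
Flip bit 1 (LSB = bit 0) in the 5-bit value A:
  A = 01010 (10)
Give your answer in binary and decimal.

Mask = 1 << 1 = 00010
Bit 1 of A is 1; XOR with the mask flips it to 0.
  01010
^ 00010
-------
  01000

Answer: 01000 (8)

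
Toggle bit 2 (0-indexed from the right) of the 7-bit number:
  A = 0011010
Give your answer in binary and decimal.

Mask = 1 << 2 = 0000100
Bit 2 of A is 0; XOR with the mask flips it to 1.
  0011010
^ 0000100
---------
  0011110

Answer: 0011110 (30)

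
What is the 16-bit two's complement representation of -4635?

1. Binary of +4635:  0001001000011011
2. Invert bits:     1110110111100100
3. Add 1:           1110110111100101

Answer: 1110110111100101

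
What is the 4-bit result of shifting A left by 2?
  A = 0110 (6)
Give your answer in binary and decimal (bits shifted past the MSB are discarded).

Shift left by 2: drop the top 2 bit(s), append 2 zero(s) on the right.
  0110  ->  discard [01], keep [10], append 00
= 1000

Answer: 1000 (8)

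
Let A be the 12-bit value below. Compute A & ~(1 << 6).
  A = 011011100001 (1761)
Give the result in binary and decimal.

Mask = ~(1 << 6) = 111110111111
Bit 6 of A is 1, so AND-ing with the mask clears it to 0.
  011011100001
& 111110111111
--------------
  011010100001

Answer: 011010100001 (1697)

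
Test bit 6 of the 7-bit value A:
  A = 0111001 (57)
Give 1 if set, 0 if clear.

Bit 6 is the 7th from the right.
  0111001
  ^
That bit is 0.

Answer: 0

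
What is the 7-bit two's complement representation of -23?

1. Binary of +23:  0010111
2. Invert bits:     1101000
3. Add 1:           1101001

Answer: 1101001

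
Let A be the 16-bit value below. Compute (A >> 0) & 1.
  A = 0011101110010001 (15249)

Bit 0 is the 1st from the right.
  0011101110010001
                 ^
That bit is 1.

Answer: 1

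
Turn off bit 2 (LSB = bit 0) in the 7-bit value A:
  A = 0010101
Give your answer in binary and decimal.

Mask = ~(1 << 2) = 1111011
Bit 2 of A is 1, so AND-ing with the mask clears it to 0.
  0010101
& 1111011
---------
  0010001

Answer: 0010001 (17)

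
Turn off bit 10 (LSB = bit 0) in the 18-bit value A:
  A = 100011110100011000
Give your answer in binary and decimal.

Mask = ~(1 << 10) = 111111101111111111
Bit 10 of A is 1, so AND-ing with the mask clears it to 0.
  100011110100011000
& 111111101111111111
--------------------
  100011100100011000

Answer: 100011100100011000 (145688)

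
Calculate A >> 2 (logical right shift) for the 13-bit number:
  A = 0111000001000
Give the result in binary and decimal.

Logical shift right by 2: drop the bottom 2 bit(s), prepend 2 zero(s) on the left.
  0111000001000  ->  keep [01110000010], discard [00], prepend 00
= 0001110000010

Answer: 0001110000010 (898)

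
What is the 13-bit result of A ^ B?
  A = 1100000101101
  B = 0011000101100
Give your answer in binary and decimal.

Apply ^ to each column (1 where bits differ):
  1100000101101
^ 0011000101100
---------------
  1111000000001

Answer: 1111000000001 (7681)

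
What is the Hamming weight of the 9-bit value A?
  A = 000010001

000010001
1-bits at positions (from bit 0 = LSB): 0, 4
Count = 2

Answer: 2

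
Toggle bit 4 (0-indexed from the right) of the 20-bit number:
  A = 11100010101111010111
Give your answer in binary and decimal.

Mask = 1 << 4 = 00000000000000010000
Bit 4 of A is 1; XOR with the mask flips it to 0.
  11100010101111010111
^ 00000000000000010000
----------------------
  11100010101111000111

Answer: 11100010101111000111 (928711)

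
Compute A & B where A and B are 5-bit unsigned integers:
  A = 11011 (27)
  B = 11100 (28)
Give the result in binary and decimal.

Apply & to each column (1 only where both bits are 1):
  11011
& 11100
-------
  11000

Answer: 11000 (24)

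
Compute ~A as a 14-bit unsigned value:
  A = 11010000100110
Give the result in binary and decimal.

Flip each bit (0->1, 1->0):
  11010000100110
  00101111011001

Answer: 00101111011001 (3033)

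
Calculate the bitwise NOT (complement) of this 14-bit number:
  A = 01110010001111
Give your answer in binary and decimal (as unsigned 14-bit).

Flip each bit (0->1, 1->0):
  01110010001111
  10001101110000

Answer: 10001101110000 (9072)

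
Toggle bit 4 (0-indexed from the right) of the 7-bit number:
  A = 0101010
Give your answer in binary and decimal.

Mask = 1 << 4 = 0010000
Bit 4 of A is 0; XOR with the mask flips it to 1.
  0101010
^ 0010000
---------
  0111010

Answer: 0111010 (58)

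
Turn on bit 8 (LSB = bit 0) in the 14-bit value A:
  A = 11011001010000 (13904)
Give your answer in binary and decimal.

Mask = 1 << 8 = 00000100000000
Bit 8 of A is 0, so OR-ing with the mask flips it to 1.
  11011001010000
| 00000100000000
----------------
  11011101010000

Answer: 11011101010000 (14160)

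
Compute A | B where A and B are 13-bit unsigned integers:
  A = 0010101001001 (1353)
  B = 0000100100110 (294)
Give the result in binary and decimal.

Apply | to each column (1 where either bit is 1):
  0010101001001
| 0000100100110
---------------
  0010101101111

Answer: 0010101101111 (1391)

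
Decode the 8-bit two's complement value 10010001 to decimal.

MSB is 1, so the value is negative. Find the magnitude:
1. Invert bits:  01101110
2. Add 1:        01101111  = 111
3. Apply sign:   -111

Answer: -111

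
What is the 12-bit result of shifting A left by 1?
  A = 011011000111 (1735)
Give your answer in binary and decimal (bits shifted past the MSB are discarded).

Shift left by 1: drop the top 1 bit(s), append 1 zero(s) on the right.
  011011000111  ->  discard [0], keep [11011000111], append 0
= 110110001110

Answer: 110110001110 (3470)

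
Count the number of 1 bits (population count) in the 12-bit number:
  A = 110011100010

110011100010
1-bits at positions (from bit 0 = LSB): 1, 5, 6, 7, 10, 11
Count = 6

Answer: 6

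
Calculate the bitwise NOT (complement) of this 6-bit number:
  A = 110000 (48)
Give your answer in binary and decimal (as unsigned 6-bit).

Flip each bit (0->1, 1->0):
  110000
  001111

Answer: 001111 (15)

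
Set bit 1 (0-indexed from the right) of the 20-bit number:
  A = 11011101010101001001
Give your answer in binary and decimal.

Mask = 1 << 1 = 00000000000000000010
Bit 1 of A is 0, so OR-ing with the mask flips it to 1.
  11011101010101001001
| 00000000000000000010
----------------------
  11011101010101001011

Answer: 11011101010101001011 (906571)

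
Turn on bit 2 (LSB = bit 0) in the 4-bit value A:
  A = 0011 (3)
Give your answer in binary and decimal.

Mask = 1 << 2 = 0100
Bit 2 of A is 0, so OR-ing with the mask flips it to 1.
  0011
| 0100
------
  0111

Answer: 0111 (7)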